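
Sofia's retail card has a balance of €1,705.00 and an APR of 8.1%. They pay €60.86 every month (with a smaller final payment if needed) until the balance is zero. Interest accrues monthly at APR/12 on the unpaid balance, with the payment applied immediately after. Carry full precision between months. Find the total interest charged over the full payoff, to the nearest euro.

Monthly rate r = 8.1%/12 = 0.675% = 0.00675.
Payoff takes n = ⌈−ln(1 − rB₀/P)/ln(1+r)⌉ = ⌈31.158⌉ = 32 payments; the last is €9.67.
Total paid = 31·€60.86 + €9.67 = €1,896.33.
Total interest = total paid − principal = €1,896.33 − €1,705.00 = €191.33.

€191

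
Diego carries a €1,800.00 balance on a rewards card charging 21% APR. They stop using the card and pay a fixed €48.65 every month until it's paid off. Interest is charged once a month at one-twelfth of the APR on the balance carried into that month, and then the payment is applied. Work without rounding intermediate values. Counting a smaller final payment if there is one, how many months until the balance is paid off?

61 months

Monthly rate r = 21%/12 = 1.75% = 0.0175.
Recurrence: B ← B·(1+r) − €48.65.
Month 1: interest €31.50; balance after payment €1,782.85.
Month 2: interest €31.20; balance after payment €1,765.40.
Closed form: n = −ln(1 − rB₀/P)/ln(1+r) = −ln(0.35252)/ln(1.0175) ≈ 60.100, so the balance reaches zero during payment 61.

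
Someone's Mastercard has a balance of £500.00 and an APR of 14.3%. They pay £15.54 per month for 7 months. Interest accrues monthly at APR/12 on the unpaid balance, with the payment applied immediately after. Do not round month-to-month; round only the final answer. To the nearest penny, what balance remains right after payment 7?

£430.48

Monthly rate r = 14.3%/12 = 1.19167% = 0.0119167.
Each month: B ← B·(1+r) − £15.54.
Month 1: interest £5.96; balance after payment £490.42.
Month 2: interest £5.84; balance after payment £480.72.
Month 3: interest £5.73; balance after payment £470.91.
Month 4: interest £5.61; balance after payment £460.98.
Month 5: interest £5.49; balance after payment £450.94.
Month 6: interest £5.37; balance after payment £440.77.
Month 7: interest £5.25; balance after payment £430.48.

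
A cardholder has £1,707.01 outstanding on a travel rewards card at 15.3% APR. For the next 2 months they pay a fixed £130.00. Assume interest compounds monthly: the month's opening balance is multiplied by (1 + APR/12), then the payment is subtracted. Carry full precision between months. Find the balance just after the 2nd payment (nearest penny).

Monthly rate r = 15.3%/12 = 1.275% = 0.01275.
Each month: B ← B·(1+r) − £130.00.
Month 1: interest £21.76; balance after payment £1,598.77.
Month 2: interest £20.38; balance after payment £1,489.16.

£1,489.16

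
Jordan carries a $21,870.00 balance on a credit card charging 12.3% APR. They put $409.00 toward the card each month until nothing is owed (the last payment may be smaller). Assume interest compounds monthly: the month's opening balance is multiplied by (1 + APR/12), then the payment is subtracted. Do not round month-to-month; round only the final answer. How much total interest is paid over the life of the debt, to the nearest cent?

$9,985.48

Monthly rate r = 12.3%/12 = 1.025% = 0.01025.
Payoff takes n = ⌈−ln(1 − rB₀/P)/ln(1+r)⌉ = ⌈77.886⌉ = 78 payments; the last is $362.48.
Total paid = 77·$409.00 + $362.48 = $31,855.48.
Total interest = total paid − principal = $31,855.48 − $21,870.00 = $9,985.48.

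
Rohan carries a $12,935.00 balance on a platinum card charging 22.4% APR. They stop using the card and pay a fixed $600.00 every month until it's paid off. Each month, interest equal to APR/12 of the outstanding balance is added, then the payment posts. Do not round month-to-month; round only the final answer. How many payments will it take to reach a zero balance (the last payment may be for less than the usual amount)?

28 payments

Monthly rate r = 22.4%/12 = 1.86667% = 0.0186667.
Recurrence: B ← B·(1+r) − $600.00.
Month 1: interest $241.45; balance after payment $12,576.45.
Month 2: interest $234.76; balance after payment $12,211.21.
Closed form: n = −ln(1 − rB₀/P)/ln(1+r) = −ln(0.59758)/ln(1.01867) ≈ 27.839, so the balance reaches zero during payment 28.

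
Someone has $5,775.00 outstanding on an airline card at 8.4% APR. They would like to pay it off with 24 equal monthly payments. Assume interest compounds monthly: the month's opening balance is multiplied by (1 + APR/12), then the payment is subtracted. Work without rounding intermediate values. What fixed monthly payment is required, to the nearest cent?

Monthly rate r = 8.4%/12 = 0.7% = 0.007.
Level-payment amortization: P = B₀·r / (1 − (1+r)^(−n)) = 5775.00·0.007 / (1 − 1.007^(−24)).
Denominator 1 − (1+r)^(−24) = 0.15415126.
P = 40.425 / 0.15415126 ≈ 262.24.

$262.24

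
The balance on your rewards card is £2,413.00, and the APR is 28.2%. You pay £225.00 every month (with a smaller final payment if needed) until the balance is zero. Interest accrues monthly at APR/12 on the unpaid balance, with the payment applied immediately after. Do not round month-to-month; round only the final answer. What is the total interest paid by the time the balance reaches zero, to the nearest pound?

£400

Monthly rate r = 28.2%/12 = 2.35% = 0.0235.
Payoff takes n = ⌈−ln(1 − rB₀/P)/ln(1+r)⌉ = ⌈12.501⌉ = 13 payments; the last is £113.48.
Total paid = 12·£225.00 + £113.48 = £2,813.48.
Total interest = total paid − principal = £2,813.48 − £2,413.00 = £400.48.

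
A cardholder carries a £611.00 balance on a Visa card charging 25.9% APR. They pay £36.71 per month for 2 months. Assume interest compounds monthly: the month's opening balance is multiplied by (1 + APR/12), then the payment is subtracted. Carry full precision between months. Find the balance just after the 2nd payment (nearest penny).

Monthly rate r = 25.9%/12 = 2.15833% = 0.0215833.
Each month: B ← B·(1+r) − £36.71.
Month 1: interest £13.19; balance after payment £587.48.
Month 2: interest £12.68; balance after payment £563.45.

£563.45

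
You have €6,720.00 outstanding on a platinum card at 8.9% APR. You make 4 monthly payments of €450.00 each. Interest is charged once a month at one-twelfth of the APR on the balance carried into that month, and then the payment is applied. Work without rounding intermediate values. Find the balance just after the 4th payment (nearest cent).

Monthly rate r = 8.9%/12 = 0.741667% = 0.00741667.
Each month: B ← B·(1+r) − €450.00.
Month 1: interest €49.84; balance after payment €6,319.84.
Month 2: interest €46.87; balance after payment €5,916.71.
Month 3: interest €43.88; balance after payment €5,510.59.
Month 4: interest €40.87; balance after payment €5,101.46.

€5,101.46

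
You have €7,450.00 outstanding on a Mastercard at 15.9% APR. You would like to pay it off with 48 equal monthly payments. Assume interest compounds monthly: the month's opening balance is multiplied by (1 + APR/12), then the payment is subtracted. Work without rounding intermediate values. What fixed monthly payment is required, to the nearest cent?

€210.75

Monthly rate r = 15.9%/12 = 1.325% = 0.01325.
Level-payment amortization: P = B₀·r / (1 − (1+r)^(−n)) = 7450.00·0.01325 / (1 − 1.01325^(−48)).
Denominator 1 − (1+r)^(−48) = 0.468378417.
P = 98.7125 / 0.468378417 ≈ 210.75.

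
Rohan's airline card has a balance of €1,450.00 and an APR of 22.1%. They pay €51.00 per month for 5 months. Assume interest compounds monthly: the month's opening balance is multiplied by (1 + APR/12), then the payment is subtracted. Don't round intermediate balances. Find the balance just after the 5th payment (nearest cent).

€1,323.96

Monthly rate r = 22.1%/12 = 1.84167% = 0.0184167.
Each month: B ← B·(1+r) − €51.00.
Month 1: interest €26.70; balance after payment €1,425.70.
Month 2: interest €26.26; balance after payment €1,400.96.
Month 3: interest €25.80; balance after payment €1,375.76.
Month 4: interest €25.34; balance after payment €1,350.10.
Month 5: interest €24.86; balance after payment €1,323.96.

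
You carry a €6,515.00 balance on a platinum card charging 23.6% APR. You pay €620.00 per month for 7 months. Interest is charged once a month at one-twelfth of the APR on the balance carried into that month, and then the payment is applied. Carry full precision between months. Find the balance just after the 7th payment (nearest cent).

Monthly rate r = 23.6%/12 = 1.96667% = 0.0196667.
Each month: B ← B·(1+r) − €620.00.
Month 1: interest €128.13; balance after payment €6,023.13.
Month 2: interest €118.45; balance after payment €5,521.58.
Month 3: interest €108.59; balance after payment €5,010.17.
Month 4: interest €98.53; balance after payment €4,488.71.
Month 5: interest €88.28; balance after payment €3,956.99.
Month 6: interest €77.82; balance after payment €3,414.81.
Month 7: interest €67.16; balance after payment €2,861.96.

€2,861.96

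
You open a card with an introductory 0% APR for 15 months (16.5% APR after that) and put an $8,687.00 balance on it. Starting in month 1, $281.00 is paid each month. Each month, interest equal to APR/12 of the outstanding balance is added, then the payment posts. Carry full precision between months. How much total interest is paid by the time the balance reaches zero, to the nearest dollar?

$610

Promo months 1–15 at r₀ = 0%/12 = 0; months 16+ at r₁ = 16.5%/12 = 0.01375.
After month 15 (no interest yet): B = $8,687.00 − 15·$281.00 = $4,472.00.
Then at r₁ with $281.00/mo: n₂ = −ln(1 − r₁·B/P)/ln(1+r₁) ≈ 18.08 → 19 more payments.
Total paid = 33·$281.00 + $23.67 = $9,296.67; interest = $9,296.67 − $8,687.00 = $609.67.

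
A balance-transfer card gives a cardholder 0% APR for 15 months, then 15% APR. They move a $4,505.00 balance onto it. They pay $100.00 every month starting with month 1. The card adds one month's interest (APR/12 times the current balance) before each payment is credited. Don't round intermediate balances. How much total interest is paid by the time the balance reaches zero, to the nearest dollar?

Promo months 1–15 at r₀ = 0%/12 = 0; months 16+ at r₁ = 15%/12 = 0.0125.
After month 15 (no interest yet): B = $4,505.00 − 15·$100.00 = $3,005.00.
Then at r₁ with $100.00/mo: n₂ = −ln(1 − r₁·B/P)/ln(1+r₁) ≈ 37.92 → 38 more payments.
Total paid = 52·$100.00 + $91.58 = $5,291.58; interest = $5,291.58 − $4,505.00 = $786.58.

$787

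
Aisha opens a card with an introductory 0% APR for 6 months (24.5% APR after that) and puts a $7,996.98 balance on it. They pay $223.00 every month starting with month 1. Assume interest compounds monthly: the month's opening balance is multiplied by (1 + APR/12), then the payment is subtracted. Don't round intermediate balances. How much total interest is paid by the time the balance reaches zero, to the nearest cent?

Promo months 1–6 at r₀ = 0%/12 = 0; months 7+ at r₁ = 24.5%/12 = 0.0204167.
After month 6 (no interest yet): B = $7,996.98 − 6·$223.00 = $6,658.98.
Then at r₁ with $223.00/mo: n₂ = −ln(1 − r₁·B/P)/ln(1+r₁) ≈ 46.55 → 47 more payments.
Total paid = 52·$223.00 + $122.25 = $11,718.25; interest = $11,718.25 − $7,996.98 = $3,721.27.

$3,721.27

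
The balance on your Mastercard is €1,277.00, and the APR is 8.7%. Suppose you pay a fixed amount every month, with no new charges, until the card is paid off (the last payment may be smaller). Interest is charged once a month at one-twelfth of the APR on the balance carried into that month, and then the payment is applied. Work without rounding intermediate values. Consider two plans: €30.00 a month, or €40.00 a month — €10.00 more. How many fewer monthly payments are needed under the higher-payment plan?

15 fewer payments

Monthly rate r = 8.7%/12 = 0.725% = 0.00725.
At €30.00/mo: n = ⌈−ln(1 − rB₀/P)/ln(1+r)⌉ = 52 payments (last €2.64); total interest = total paid − €1,277.00 = €255.64.
At €40.00/mo: 37 payments (last €17.75); total interest €180.75.
Payments saved = 52 − 37 = 15.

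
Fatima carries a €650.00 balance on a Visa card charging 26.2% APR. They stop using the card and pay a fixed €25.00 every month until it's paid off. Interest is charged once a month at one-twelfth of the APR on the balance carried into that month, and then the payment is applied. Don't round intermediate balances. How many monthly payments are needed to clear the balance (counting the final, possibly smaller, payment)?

Monthly rate r = 26.2%/12 = 2.18333% = 0.0218333.
Recurrence: B ← B·(1+r) − €25.00.
Month 1: interest €14.19; balance after payment €639.19.
Month 2: interest €13.96; balance after payment €628.15.
Closed form: n = −ln(1 − rB₀/P)/ln(1+r) = −ln(0.43233)/ln(1.02183) ≈ 38.825, so the balance reaches zero during payment 39.

39 payments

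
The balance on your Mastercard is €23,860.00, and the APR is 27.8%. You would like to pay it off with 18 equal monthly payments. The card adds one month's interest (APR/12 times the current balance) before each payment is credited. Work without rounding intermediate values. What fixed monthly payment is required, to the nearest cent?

Monthly rate r = 27.8%/12 = 2.31667% = 0.0231667.
Level-payment amortization: P = B₀·r / (1 − (1+r)^(−n)) = 23860.00·0.0231667 / (1 − 1.02317^(−18)).
Denominator 1 − (1+r)^(−18) = 0.337836701.
P = 552.757 / 0.337836701 ≈ 1636.17.

€1,636.17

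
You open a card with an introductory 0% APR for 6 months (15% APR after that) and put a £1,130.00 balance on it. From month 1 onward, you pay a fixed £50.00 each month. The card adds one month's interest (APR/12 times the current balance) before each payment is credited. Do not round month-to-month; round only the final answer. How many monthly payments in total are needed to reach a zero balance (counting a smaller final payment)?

25 payments

Promo months 1–6 at r₀ = 0%/12 = 0; months 7+ at r₁ = 15%/12 = 0.0125.
After month 6 (no interest yet): B = £1,130.00 − 6·£50.00 = £830.00.
Then at r₁ with £50.00/mo: n₂ = −ln(1 − r₁·B/P)/ln(1+r₁) ≈ 18.72 → 19 more payments.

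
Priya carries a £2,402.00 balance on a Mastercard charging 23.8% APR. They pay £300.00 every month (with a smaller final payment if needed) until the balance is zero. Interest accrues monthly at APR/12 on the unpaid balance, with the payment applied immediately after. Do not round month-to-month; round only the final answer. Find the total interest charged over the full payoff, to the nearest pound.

Monthly rate r = 23.8%/12 = 1.98333% = 0.0198333.
Payoff takes n = ⌈−ln(1 − rB₀/P)/ln(1+r)⌉ = ⌈8.805⌉ = 9 payments; the last is £241.98.
Total paid = 8·£300.00 + £241.98 = £2,641.98.
Total interest = total paid − principal = £2,641.98 − £2,402.00 = £239.98.

£240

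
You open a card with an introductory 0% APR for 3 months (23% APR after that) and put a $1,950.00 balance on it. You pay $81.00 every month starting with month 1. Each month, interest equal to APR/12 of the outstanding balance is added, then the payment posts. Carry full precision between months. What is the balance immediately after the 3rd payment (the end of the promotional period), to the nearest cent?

$1,707.00

Promo months 1–3 at r₀ = 0%/12 = 0; months 4+ at r₁ = 23%/12 = 0.0191667.
After month 3 (no interest yet): B = $1,950.00 − 3·$81.00 = $1,707.00.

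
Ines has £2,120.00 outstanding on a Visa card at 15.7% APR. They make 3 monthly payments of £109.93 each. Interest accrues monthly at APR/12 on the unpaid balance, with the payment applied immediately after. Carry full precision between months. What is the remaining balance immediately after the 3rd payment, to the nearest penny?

£1,870.18

Monthly rate r = 15.7%/12 = 1.30833% = 0.0130833.
Each month: B ← B·(1+r) − £109.93.
Month 1: interest £27.74; balance after payment £2,037.81.
Month 2: interest £26.66; balance after payment £1,954.54.
Month 3: interest £25.57; balance after payment £1,870.18.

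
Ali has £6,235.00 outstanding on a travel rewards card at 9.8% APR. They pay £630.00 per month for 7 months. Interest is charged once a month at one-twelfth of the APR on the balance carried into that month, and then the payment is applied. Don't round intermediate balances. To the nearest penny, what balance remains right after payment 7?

£2,080.76

Monthly rate r = 9.8%/12 = 0.816667% = 0.00816667.
Each month: B ← B·(1+r) − £630.00.
Month 1: interest £50.92; balance after payment £5,655.92.
Month 2: interest £46.19; balance after payment £5,072.11.
Month 3: interest £41.42; balance after payment £4,483.53.
Month 4: interest £36.62; balance after payment £3,890.15.
Month 5: interest £31.77; balance after payment £3,291.92.
Month 6: interest £26.88; balance after payment £2,688.80.
Month 7: interest £21.96; balance after payment £2,080.76.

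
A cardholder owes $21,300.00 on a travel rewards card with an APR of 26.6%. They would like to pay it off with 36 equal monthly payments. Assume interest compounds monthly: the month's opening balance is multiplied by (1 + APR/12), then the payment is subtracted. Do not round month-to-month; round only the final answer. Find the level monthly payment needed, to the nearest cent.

$865.01

Monthly rate r = 26.6%/12 = 2.21667% = 0.0221667.
Level-payment amortization: P = B₀·r / (1 − (1+r)^(−n)) = 21300.00·0.0221667 / (1 − 1.02217^(−36)).
Denominator 1 − (1+r)^(−36) = 0.545830166.
P = 472.15 / 0.545830166 ≈ 865.01.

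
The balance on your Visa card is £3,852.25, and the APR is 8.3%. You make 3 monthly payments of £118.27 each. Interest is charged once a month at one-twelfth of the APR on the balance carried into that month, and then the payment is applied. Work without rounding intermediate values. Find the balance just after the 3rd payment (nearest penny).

Monthly rate r = 8.3%/12 = 0.691667% = 0.00691667.
Each month: B ← B·(1+r) − £118.27.
Month 1: interest £26.64; balance after payment £3,760.62.
Month 2: interest £26.01; balance after payment £3,668.37.
Month 3: interest £25.37; balance after payment £3,575.47.

£3,575.47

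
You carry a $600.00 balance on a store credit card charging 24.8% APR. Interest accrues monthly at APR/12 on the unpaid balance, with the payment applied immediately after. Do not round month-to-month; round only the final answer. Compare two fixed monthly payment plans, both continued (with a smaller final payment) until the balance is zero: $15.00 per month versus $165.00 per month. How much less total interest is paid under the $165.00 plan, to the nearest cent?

Monthly rate r = 24.8%/12 = 2.06667% = 0.0206667.
At $15.00/mo: n = ⌈−ln(1 − rB₀/P)/ln(1+r)⌉ = 86 payments (last $10.14); total interest = total paid − $600.00 = $685.14.
At $165.00/mo: 4 payments (last $135.42); total interest $30.42.
Interest saved = $685.14 − $30.42 = $654.72.

$654.72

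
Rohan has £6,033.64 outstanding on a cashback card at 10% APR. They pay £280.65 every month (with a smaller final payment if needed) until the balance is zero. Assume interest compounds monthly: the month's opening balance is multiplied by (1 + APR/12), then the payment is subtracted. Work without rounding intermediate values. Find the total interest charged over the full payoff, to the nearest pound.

£643

Monthly rate r = 10%/12 = 0.833333% = 0.00833333.
Payoff takes n = ⌈−ln(1 − rB₀/P)/ln(1+r)⌉ = ⌈23.789⌉ = 24 payments; the last is £221.72.
Total paid = 23·£280.65 + £221.72 = £6,676.67.
Total interest = total paid − principal = £6,676.67 − £6,033.64 = £643.03.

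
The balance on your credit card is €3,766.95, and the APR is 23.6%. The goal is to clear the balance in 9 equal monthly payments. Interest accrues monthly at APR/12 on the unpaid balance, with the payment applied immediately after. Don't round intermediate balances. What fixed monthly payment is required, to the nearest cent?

Monthly rate r = 23.6%/12 = 1.96667% = 0.0196667.
Level-payment amortization: P = B₀·r / (1 − (1+r)^(−n)) = 3766.95·0.0196667 / (1 − 1.01967^(−9)).
Denominator 1 − (1+r)^(−9) = 0.160779663.
P = 74.0834 / 0.160779663 ≈ 460.78.

€460.78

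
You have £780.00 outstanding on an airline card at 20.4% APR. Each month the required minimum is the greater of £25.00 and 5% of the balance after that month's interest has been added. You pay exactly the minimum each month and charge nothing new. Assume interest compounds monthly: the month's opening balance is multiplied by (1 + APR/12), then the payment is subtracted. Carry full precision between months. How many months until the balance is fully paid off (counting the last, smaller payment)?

Monthly rate r = 20.4%/12 = 1.7% = 0.017.
While 5% of the post-interest balance exceeds £25.00, each month B ← (B·(1+r))·(1 − 0.05), i.e. B shrinks by the factor (1+r)·0.95 = 0.96615.
This holds for months 1–14. Entering month 15 the balance is £481.64; 5% of the post-interest balance is now below £25.00, so the flat £25.00 minimum applies from here.
From month 15 a fixed £25.00 at rate r clears £481.64 in 24 more payments. Total: 14 + 24 = 38 months.

38 months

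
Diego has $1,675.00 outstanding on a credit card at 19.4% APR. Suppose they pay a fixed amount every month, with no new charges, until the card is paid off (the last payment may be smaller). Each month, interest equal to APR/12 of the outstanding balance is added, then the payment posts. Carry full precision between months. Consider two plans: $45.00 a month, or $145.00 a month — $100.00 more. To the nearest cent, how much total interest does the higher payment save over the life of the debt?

Monthly rate r = 19.4%/12 = 1.61667% = 0.0161667.
At $45.00/mo: n = ⌈−ln(1 − rB₀/P)/ln(1+r)⌉ = 58 payments (last $18.52); total interest = total paid − $1,675.00 = $908.52.
At $145.00/mo: 13 payments (last $129.15); total interest $194.15.
Interest saved = $908.52 − $194.15 = $714.37.

$714.37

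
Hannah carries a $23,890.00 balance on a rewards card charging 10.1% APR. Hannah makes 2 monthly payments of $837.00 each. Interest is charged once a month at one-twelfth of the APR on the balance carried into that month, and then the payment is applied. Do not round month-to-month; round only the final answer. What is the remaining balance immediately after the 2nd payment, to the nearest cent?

$22,612.80

Monthly rate r = 10.1%/12 = 0.841667% = 0.00841667.
Each month: B ← B·(1+r) − $837.00.
Month 1: interest $201.07; balance after payment $23,254.07.
Month 2: interest $195.72; balance after payment $22,612.80.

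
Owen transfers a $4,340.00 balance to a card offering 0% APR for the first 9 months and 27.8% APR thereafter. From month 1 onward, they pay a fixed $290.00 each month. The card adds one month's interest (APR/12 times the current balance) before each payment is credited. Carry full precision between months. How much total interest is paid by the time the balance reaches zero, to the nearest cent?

$154.16

Promo months 1–9 at r₀ = 0%/12 = 0; months 10+ at r₁ = 27.8%/12 = 0.0231667.
After month 9 (no interest yet): B = $4,340.00 − 9·$290.00 = $1,730.00.
Then at r₁ with $290.00/mo: n₂ = −ln(1 − r₁·B/P)/ln(1+r₁) ≈ 6.49 → 7 more payments.
Total paid = 15·$290.00 + $144.16 = $4,494.16; interest = $4,494.16 − $4,340.00 = $154.16.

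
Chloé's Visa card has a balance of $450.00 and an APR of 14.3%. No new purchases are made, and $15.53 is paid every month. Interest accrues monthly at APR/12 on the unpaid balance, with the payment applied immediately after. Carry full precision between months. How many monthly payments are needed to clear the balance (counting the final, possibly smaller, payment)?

36 months

Monthly rate r = 14.3%/12 = 1.19167% = 0.0119167.
Recurrence: B ← B·(1+r) − $15.53.
Month 1: interest $5.36; balance after payment $439.83.
Month 2: interest $5.24; balance after payment $429.54.
Closed form: n = −ln(1 − rB₀/P)/ln(1+r) = −ln(0.6547)/ln(1.01192) ≈ 35.756, so the balance reaches zero during payment 36.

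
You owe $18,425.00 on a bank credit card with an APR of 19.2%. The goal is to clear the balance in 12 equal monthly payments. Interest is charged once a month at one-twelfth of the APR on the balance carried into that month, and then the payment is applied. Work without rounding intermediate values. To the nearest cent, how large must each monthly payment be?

$1,699.74

Monthly rate r = 19.2%/12 = 1.6% = 0.016.
Level-payment amortization: P = B₀·r / (1 − (1+r)^(−n)) = 18425.00·0.016 / (1 − 1.016^(−12)).
Denominator 1 − (1+r)^(−12) = 0.173437868.
P = 294.8 / 0.173437868 ≈ 1699.74.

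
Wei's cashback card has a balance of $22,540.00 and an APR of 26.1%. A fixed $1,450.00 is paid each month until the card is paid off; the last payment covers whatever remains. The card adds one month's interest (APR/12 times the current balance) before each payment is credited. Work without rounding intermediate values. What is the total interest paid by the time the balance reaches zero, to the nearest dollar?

$5,270

Monthly rate r = 26.1%/12 = 2.175% = 0.02175.
Payoff takes n = ⌈−ln(1 − rB₀/P)/ln(1+r)⌉ = ⌈19.178⌉ = 20 payments; the last is $259.76.
Total paid = 19·$1,450.00 + $259.76 = $27,809.76.
Total interest = total paid − principal = $27,809.76 − $22,540.00 = $5,269.76.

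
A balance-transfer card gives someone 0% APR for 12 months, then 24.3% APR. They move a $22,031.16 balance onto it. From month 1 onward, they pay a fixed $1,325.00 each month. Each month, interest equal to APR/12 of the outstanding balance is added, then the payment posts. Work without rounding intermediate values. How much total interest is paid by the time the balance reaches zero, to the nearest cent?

$372.63

Promo months 1–12 at r₀ = 0%/12 = 0; months 13+ at r₁ = 24.3%/12 = 0.02025.
After month 12 (no interest yet): B = $22,031.16 − 12·$1,325.00 = $6,131.16.
Then at r₁ with $1,325.00/mo: n₂ = −ln(1 − r₁·B/P)/ln(1+r₁) ≈ 4.91 → 5 more payments.
Total paid = 16·$1,325.00 + $1,203.79 = $22,403.79; interest = $22,403.79 − $22,031.16 = $372.63.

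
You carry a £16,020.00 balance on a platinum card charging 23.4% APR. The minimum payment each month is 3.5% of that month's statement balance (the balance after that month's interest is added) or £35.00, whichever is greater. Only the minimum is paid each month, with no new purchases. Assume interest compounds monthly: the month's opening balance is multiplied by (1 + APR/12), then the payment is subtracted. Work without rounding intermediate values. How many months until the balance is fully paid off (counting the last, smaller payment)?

Monthly rate r = 23.4%/12 = 1.95% = 0.0195.
While 3.5% of the post-interest balance exceeds £35.00, each month B ← (B·(1+r))·(1 − 0.035), i.e. B shrinks by the factor (1+r)·0.965 = 0.98382.
This holds for months 1–172. Entering month 173 the balance is £968.20; 3.5% of the post-interest balance is now below £35.00, so the flat £35.00 minimum applies from here.
From month 173 a fixed £35.00 at rate r clears £968.20 in 41 more payments. Total: 172 + 41 = 213 months.

213 months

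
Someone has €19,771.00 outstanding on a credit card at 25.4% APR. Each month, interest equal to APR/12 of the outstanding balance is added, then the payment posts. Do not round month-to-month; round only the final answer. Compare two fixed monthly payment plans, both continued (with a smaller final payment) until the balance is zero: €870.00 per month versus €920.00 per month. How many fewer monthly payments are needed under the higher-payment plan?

Monthly rate r = 25.4%/12 = 2.11667% = 0.0211667.
At €870.00/mo: n = ⌈−ln(1 − rB₀/P)/ln(1+r)⌉ = 32 payments (last €274.79); total interest = total paid − €19,771.00 = €7,473.79.
At €920.00/mo: 29 payments (last €890.23); total interest €6,879.23.
Payments saved = 32 − 29 = 3.

3 fewer payments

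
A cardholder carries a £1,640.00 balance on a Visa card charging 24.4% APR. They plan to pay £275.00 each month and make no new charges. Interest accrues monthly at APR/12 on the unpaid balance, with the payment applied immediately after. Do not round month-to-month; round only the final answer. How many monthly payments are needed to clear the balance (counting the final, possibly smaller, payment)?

Monthly rate r = 24.4%/12 = 2.03333% = 0.0203333.
Recurrence: B ← B·(1+r) − £275.00.
Month 1: interest £33.35; balance after payment £1,398.35.
Month 2: interest £28.43; balance after payment £1,151.78.
Closed form: n = −ln(1 − rB₀/P)/ln(1+r) = −ln(0.87874)/ln(1.02033) ≈ 6.422, so the balance reaches zero during payment 7.

7 months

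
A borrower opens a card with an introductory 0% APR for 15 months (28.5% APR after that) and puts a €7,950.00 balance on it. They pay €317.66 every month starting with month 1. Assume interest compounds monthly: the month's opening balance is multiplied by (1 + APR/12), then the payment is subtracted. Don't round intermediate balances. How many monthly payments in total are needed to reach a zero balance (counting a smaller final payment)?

Promo months 1–15 at r₀ = 0%/12 = 0; months 16+ at r₁ = 28.5%/12 = 0.02375.
After month 15 (no interest yet): B = €7,950.00 − 15·€317.66 = €3,185.10.
Then at r₁ with €317.66/mo: n₂ = −ln(1 − r₁·B/P)/ln(1+r₁) ≈ 11.59 → 12 more payments.

27 payments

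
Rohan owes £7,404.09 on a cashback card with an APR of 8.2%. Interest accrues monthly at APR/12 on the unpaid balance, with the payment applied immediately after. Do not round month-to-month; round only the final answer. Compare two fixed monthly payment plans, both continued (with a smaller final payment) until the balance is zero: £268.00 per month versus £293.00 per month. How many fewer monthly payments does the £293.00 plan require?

Monthly rate r = 8.2%/12 = 0.683333% = 0.00683333.
At £268.00/mo: n = ⌈−ln(1 − rB₀/P)/ln(1+r)⌉ = 31 payments (last £193.82); total interest = total paid − £7,404.09 = £829.73.
At £293.00/mo: 28 payments (last £244.89); total interest £751.80.
Payments saved = 31 − 28 = 3.

3 fewer payments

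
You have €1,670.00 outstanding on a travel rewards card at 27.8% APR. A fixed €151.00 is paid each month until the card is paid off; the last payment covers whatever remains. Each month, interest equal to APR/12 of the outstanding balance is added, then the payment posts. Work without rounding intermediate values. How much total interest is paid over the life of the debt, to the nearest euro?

€282

Monthly rate r = 27.8%/12 = 2.31667% = 0.0231667.
Payoff takes n = ⌈−ln(1 − rB₀/P)/ln(1+r)⌉ = ⌈12.925⌉ = 13 payments; the last is €139.72.
Total paid = 12·€151.00 + €139.72 = €1,951.72.
Total interest = total paid − principal = €1,951.72 − €1,670.00 = €281.72.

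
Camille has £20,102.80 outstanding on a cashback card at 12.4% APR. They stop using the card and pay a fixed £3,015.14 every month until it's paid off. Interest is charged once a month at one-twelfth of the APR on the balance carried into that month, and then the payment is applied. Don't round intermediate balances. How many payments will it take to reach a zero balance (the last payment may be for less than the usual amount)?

Monthly rate r = 12.4%/12 = 1.03333% = 0.0103333.
Recurrence: B ← B·(1+r) − £3,015.14.
Month 1: interest £207.73; balance after payment £17,295.39.
Month 2: interest £178.72; balance after payment £14,458.97.
Closed form: n = −ln(1 − rB₀/P)/ln(1+r) = −ln(0.9311)/ln(1.01033) ≈ 6.944, so the balance reaches zero during payment 7.

7 payments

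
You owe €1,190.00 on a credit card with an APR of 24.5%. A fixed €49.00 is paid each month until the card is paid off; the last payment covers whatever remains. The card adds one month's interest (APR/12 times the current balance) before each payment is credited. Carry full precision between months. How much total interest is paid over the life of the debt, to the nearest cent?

Monthly rate r = 24.5%/12 = 2.04167% = 0.0204167.
Payoff takes n = ⌈−ln(1 − rB₀/P)/ln(1+r)⌉ = ⌈33.885⌉ = 34 payments; the last is €43.41.
Total paid = 33·€49.00 + €43.41 = €1,660.41.
Total interest = total paid − principal = €1,660.41 − €1,190.00 = €470.41.

€470.41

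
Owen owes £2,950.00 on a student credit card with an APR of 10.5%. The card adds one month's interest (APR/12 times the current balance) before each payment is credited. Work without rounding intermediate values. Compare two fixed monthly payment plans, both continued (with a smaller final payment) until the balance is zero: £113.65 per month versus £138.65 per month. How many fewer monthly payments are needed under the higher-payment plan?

6 fewer payments

Monthly rate r = 10.5%/12 = 0.875% = 0.00875.
At £113.65/mo: n = ⌈−ln(1 − rB₀/P)/ln(1+r)⌉ = 30 payments (last £65.20); total interest = total paid − £2,950.00 = £411.05.
At £138.65/mo: 24 payments (last £89.73); total interest £328.68.
Payments saved = 30 − 24 = 6.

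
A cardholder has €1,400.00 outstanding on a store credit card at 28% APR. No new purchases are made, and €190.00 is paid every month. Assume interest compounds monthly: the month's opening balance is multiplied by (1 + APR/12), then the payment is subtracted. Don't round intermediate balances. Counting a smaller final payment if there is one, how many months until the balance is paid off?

9 months

Monthly rate r = 28%/12 = 2.33333% = 0.0233333.
Recurrence: B ← B·(1+r) − €190.00.
Month 1: interest €32.67; balance after payment €1,242.67.
Month 2: interest €29.00; balance after payment €1,081.66.
Closed form: n = −ln(1 − rB₀/P)/ln(1+r) = −ln(0.82807)/ln(1.02333) ≈ 8.179, so the balance reaches zero during payment 9.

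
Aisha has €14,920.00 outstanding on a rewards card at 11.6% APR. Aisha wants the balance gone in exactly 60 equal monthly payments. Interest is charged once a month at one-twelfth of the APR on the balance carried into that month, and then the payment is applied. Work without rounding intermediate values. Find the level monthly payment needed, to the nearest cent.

Monthly rate r = 11.6%/12 = 0.966667% = 0.00966667.
Level-payment amortization: P = B₀·r / (1 − (1+r)^(−n)) = 14920.00·0.00966667 / (1 − 1.00967^(−60)).
Denominator 1 − (1+r)^(−60) = 0.43853992.
P = 144.227 / 0.43853992 ≈ 328.88.

€328.88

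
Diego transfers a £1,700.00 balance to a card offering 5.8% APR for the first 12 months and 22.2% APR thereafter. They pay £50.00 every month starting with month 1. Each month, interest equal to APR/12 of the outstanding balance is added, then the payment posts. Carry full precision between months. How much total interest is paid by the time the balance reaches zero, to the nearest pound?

Promo months 1–12 at r₀ = 5.8%/12 = 0.00483333; months 13+ at r₁ = 22.2%/12 = 0.0185.
After month 12: iterate B ← B·(1+r₀) − £50.00 for 12 months → £1,185.05.
Then at r₁ with £50.00/mo: n₂ = −ln(1 − r₁·B/P)/ln(1+r₁) ≈ 31.48 → 32 more payments.
Total paid = 43·£50.00 + £24.20 = £2,174.20; interest = £2,174.20 − £1,700.00 = £474.20.

£474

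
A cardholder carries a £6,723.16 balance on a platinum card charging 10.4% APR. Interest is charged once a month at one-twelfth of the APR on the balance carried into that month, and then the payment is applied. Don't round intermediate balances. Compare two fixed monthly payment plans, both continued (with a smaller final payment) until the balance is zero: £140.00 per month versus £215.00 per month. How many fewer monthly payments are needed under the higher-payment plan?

Monthly rate r = 10.4%/12 = 0.866667% = 0.00866667.
At £140.00/mo: n = ⌈−ln(1 − rB₀/P)/ln(1+r)⌉ = 63 payments (last £51.59); total interest = total paid − £6,723.16 = £2,008.43.
At £215.00/mo: 37 payments (last £135.78); total interest £1,152.62.
Payments saved = 63 − 37 = 26.

26 fewer payments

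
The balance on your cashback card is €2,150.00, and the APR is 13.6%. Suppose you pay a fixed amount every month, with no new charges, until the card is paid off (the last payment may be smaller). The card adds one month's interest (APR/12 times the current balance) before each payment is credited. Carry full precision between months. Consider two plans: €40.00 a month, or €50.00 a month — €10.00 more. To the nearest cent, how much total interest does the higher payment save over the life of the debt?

€370.24

Monthly rate r = 13.6%/12 = 1.13333% = 0.0113333.
At €40.00/mo: n = ⌈−ln(1 − rB₀/P)/ln(1+r)⌉ = 84 payments (last €14.60); total interest = total paid − €2,150.00 = €1,184.60.
At €50.00/mo: 60 payments (last €14.36); total interest €814.36.
Interest saved = €1,184.60 − €814.36 = €370.24.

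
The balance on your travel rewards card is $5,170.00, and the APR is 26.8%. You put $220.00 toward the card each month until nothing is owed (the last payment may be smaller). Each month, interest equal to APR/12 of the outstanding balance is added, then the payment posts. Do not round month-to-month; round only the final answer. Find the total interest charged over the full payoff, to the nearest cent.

Monthly rate r = 26.8%/12 = 2.23333% = 0.0223333.
Payoff takes n = ⌈−ln(1 − rB₀/P)/ln(1+r)⌉ = ⌈33.688⌉ = 34 payments; the last is $151.91.
Total paid = 33·$220.00 + $151.91 = $7,411.91.
Total interest = total paid − principal = $7,411.91 − $5,170.00 = $2,241.91.

$2,241.91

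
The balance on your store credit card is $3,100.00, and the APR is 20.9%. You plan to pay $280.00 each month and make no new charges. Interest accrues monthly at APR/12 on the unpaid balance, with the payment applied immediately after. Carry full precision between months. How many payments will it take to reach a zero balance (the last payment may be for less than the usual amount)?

Monthly rate r = 20.9%/12 = 1.74167% = 0.0174167.
Recurrence: B ← B·(1+r) − $280.00.
Month 1: interest $53.99; balance after payment $2,873.99.
Month 2: interest $50.06; balance after payment $2,644.05.
Closed form: n = −ln(1 − rB₀/P)/ln(1+r) = −ln(0.80717)/ln(1.01742) ≈ 12.406, so the balance reaches zero during payment 13.

13 payments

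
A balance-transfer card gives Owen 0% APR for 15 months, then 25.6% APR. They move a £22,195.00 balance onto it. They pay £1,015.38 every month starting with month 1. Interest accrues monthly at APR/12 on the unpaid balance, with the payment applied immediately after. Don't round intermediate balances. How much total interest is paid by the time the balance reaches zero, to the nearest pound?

Promo months 1–15 at r₀ = 0%/12 = 0; months 16+ at r₁ = 25.6%/12 = 0.0213333.
After month 15 (no interest yet): B = £22,195.00 − 15·£1,015.38 = £6,964.30.
Then at r₁ with £1,015.38/mo: n₂ = −ln(1 − r₁·B/P)/ln(1+r₁) ≈ 7.49 → 8 more payments.
Total paid = 22·£1,015.38 + £504.75 = £22,843.11; interest = £22,843.11 − £22,195.00 = £648.11.

£648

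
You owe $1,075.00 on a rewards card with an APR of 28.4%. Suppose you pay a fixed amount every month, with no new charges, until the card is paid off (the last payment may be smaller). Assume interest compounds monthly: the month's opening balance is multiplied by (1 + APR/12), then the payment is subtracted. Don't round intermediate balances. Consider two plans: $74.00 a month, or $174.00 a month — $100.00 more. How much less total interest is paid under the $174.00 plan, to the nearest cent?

Monthly rate r = 28.4%/12 = 2.36667% = 0.0236667.
At $74.00/mo: n = ⌈−ln(1 − rB₀/P)/ln(1+r)⌉ = 19 payments (last $0.84); total interest = total paid − $1,075.00 = $257.84.
At $174.00/mo: 7 payments (last $132.28); total interest $101.28.
Interest saved = $257.84 − $101.28 = $156.56.

$156.56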